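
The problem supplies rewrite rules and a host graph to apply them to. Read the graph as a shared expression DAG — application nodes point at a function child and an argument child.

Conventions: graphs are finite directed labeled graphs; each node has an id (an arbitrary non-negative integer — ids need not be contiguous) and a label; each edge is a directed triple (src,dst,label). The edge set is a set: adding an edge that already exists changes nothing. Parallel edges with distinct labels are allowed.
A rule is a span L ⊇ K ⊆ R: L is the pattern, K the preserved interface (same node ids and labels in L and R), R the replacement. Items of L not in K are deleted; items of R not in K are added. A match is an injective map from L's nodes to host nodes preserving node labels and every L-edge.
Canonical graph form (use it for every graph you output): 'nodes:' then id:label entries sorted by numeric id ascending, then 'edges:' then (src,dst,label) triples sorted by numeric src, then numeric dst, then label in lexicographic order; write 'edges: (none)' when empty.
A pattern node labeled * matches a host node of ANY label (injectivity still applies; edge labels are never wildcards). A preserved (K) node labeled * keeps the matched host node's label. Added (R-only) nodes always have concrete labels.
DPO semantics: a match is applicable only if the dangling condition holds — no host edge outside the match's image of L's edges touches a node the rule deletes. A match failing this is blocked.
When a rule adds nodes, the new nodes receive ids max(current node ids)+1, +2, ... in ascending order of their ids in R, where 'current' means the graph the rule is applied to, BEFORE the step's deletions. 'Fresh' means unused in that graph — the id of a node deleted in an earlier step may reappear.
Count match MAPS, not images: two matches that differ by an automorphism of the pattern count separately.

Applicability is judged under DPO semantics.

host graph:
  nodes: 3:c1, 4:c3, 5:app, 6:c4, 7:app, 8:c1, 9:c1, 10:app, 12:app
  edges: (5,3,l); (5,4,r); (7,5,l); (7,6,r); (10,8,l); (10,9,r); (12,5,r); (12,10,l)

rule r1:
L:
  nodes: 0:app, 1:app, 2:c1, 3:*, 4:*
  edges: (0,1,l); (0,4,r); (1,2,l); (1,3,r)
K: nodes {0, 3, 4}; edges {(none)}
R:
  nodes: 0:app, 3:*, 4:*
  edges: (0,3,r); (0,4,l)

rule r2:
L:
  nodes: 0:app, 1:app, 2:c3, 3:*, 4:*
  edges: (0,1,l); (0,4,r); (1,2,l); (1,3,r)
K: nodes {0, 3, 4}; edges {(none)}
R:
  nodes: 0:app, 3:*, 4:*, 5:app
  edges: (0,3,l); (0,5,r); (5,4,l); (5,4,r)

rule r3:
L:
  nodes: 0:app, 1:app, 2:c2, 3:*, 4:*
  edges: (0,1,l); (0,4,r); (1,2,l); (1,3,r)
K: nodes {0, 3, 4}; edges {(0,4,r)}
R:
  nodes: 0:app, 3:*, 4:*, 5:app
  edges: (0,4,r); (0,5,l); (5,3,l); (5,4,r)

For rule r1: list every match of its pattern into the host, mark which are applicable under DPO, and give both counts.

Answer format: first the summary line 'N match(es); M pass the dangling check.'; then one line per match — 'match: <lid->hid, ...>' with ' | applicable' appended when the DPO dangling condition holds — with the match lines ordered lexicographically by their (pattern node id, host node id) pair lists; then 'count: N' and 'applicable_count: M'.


2 match(es); 1 pass the dangling check.
match: 0->7, 1->5, 2->3, 3->4, 4->6
match: 0->12, 1->10, 2->8, 3->9, 4->5 | applicable
count: 2
applicable_count: 1


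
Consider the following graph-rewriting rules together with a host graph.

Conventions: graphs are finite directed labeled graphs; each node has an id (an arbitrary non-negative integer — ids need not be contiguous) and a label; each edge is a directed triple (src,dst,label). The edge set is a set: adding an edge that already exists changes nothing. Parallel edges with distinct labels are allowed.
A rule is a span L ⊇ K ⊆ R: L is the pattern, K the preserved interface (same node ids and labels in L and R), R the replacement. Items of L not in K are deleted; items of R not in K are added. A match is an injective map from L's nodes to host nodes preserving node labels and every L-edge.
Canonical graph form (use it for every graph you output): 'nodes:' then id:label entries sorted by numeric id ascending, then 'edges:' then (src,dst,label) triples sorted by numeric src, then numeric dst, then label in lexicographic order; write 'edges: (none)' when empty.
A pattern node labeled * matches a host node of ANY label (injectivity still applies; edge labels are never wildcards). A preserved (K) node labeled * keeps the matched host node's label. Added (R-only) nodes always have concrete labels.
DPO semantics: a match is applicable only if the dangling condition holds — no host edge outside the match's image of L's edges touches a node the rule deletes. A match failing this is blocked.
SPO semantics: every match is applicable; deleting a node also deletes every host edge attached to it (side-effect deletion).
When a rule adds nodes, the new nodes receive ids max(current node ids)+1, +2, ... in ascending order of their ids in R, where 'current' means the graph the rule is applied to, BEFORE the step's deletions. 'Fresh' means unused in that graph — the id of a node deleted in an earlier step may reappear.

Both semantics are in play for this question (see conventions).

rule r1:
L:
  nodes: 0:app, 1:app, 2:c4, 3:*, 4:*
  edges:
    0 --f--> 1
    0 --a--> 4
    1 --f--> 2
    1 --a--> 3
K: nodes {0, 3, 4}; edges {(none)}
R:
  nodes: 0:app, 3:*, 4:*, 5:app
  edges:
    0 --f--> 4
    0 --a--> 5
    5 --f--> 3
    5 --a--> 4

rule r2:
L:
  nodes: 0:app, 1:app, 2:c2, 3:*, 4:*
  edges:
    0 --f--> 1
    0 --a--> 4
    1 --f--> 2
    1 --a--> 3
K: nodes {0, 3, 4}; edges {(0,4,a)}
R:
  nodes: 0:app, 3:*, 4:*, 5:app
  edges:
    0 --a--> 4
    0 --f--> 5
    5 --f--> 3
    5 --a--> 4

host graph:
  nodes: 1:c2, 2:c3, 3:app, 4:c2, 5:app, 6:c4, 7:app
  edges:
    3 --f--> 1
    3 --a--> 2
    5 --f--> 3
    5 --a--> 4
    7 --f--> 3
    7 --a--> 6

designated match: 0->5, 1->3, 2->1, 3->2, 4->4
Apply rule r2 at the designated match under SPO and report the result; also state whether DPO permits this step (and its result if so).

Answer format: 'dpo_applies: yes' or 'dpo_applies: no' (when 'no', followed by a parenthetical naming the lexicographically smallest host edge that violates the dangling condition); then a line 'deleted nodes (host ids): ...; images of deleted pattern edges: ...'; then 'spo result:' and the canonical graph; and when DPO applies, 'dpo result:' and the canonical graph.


dpo_applies: no
(the rule deletes node 3, which keeps host edge (7,3,f) outside the match image — the dangling condition fails, DPO blocks; SPO proceeds and side-deletes such edges)
deleted nodes (host ids): 1, 3; images of deleted pattern edges: (3,1,f); (3,2,a); (5,3,f)
spo result:
nodes: 2:c3, 4:c2, 5:app, 6:c4, 7:app, 8:app
edges: (5,4,a); (5,8,f); (7,6,a); (8,2,f); (8,4,a)


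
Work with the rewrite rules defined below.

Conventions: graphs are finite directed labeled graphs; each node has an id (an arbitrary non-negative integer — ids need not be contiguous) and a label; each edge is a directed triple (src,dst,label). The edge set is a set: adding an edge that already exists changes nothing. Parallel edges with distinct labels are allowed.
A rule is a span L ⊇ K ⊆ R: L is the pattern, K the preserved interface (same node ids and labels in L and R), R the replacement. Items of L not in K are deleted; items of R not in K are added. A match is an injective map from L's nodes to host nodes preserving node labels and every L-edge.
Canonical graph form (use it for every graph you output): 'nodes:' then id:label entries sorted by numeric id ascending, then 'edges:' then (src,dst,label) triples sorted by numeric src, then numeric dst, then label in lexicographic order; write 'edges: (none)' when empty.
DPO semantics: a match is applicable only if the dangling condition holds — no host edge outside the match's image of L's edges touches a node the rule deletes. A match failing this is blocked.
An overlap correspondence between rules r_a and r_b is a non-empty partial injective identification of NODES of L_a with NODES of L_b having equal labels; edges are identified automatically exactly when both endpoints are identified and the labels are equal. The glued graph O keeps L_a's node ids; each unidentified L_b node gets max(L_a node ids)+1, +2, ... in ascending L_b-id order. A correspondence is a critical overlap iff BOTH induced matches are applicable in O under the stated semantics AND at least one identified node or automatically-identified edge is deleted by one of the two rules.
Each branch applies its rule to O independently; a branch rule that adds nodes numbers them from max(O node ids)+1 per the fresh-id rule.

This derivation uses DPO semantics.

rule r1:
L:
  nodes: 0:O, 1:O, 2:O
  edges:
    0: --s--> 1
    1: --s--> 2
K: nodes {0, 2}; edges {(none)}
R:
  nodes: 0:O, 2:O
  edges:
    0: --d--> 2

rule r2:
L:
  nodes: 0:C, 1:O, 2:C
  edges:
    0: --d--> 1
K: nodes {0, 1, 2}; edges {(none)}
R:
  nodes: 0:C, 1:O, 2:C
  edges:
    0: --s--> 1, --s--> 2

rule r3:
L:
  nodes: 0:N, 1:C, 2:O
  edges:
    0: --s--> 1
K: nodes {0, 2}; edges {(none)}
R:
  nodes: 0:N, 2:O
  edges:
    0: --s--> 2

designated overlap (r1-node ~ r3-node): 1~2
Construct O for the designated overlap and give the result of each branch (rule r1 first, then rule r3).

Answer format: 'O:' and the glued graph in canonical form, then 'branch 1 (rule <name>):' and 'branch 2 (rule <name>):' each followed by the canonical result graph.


O:
nodes: 0:O, 1:O, 2:O, 3:N, 4:C
edges: (0,1,s); (1,2,s); (3,4,s)
branch 1 (rule r1):
nodes: 0:O, 2:O, 3:N, 4:C
edges: (0,2,d); (3,4,s)
branch 2 (rule r3):
nodes: 0:O, 1:O, 2:O, 3:N
edges: (0,1,s); (1,2,s); (3,1,s)


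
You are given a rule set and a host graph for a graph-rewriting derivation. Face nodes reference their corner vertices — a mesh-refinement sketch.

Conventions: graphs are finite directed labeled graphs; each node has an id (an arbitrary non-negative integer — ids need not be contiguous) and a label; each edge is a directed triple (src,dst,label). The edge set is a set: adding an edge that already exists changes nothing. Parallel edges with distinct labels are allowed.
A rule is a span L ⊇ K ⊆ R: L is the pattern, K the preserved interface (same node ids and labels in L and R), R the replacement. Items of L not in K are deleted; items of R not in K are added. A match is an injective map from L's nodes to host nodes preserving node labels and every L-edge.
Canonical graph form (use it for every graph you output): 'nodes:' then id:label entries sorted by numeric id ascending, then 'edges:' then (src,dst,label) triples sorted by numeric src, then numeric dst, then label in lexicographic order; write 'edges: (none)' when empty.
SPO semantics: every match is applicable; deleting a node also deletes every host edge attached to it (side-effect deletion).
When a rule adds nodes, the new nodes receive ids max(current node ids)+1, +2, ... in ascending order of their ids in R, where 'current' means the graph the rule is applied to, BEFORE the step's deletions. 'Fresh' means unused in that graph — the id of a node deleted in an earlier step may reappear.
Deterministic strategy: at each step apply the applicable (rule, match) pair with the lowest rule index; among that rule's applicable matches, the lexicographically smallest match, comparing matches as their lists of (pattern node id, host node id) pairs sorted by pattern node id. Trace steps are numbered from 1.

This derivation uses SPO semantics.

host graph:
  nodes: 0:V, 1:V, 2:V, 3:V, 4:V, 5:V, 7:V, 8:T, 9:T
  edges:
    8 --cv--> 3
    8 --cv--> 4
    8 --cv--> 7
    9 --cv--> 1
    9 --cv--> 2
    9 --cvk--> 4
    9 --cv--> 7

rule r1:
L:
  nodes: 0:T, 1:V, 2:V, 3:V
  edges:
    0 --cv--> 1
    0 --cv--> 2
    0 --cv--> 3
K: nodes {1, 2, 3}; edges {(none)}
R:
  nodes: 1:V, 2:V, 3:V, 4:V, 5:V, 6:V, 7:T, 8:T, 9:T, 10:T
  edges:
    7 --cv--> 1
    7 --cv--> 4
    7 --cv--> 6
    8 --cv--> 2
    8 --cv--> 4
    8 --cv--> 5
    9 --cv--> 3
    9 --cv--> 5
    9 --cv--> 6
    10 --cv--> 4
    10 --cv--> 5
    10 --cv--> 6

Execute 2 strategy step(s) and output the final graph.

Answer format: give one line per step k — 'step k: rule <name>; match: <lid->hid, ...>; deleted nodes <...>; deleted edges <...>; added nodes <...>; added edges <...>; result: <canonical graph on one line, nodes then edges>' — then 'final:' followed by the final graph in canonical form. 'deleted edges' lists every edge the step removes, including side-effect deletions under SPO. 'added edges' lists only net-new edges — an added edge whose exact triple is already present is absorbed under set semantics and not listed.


step 1: rule r1; match: 0->8, 1->3, 2->4, 3->7; deleted nodes 8; deleted edges (8,3,cv); (8,4,cv); (8,7,cv); added nodes 10, 11, 12, 13, 14, 15, 16; added edges (13,3,cv); (13,10,cv); (13,12,cv); (14,4,cv); (14,10,cv); (14,11,cv); (15,7,cv); (15,11,cv); (15,12,cv); (16,10,cv); (16,11,cv); (16,12,cv); result: nodes: 0:V, 1:V, 2:V, 3:V, 4:V, 5:V, 7:V, 9:T, 10:V, 11:V, 12:V, 13:T, 14:T, 15:T, 16:T edges: (9,1,cv); (9,2,cv); (9,4,cvk); (9,7,cv); (13,3,cv); (13,10,cv); (13,12,cv); (14,4,cv); (14,10,cv); (14,11,cv); (15,7,cv); (15,11,cv); (15,12,cv); (16,10,cv); (16,11,cv); (16,12,cv)
step 2: rule r1; match: 0->9, 1->1, 2->2, 3->7; deleted nodes 9; deleted edges (9,1,cv); (9,2,cv); (9,4,cvk); (9,7,cv); added nodes 17, 18, 19, 20, 21, 22, 23; added edges (20,1,cv); (20,17,cv); (20,19,cv); (21,2,cv); (21,17,cv); (21,18,cv); (22,7,cv); (22,18,cv); (22,19,cv); (23,17,cv); (23,18,cv); (23,19,cv); result: nodes: 0:V, 1:V, 2:V, 3:V, 4:V, 5:V, 7:V, 10:V, 11:V, 12:V, 13:T, 14:T, 15:T, 16:T, 17:V, 18:V, 19:V, 20:T, 21:T, 22:T, 23:T edges: (13,3,cv); (13,10,cv); (13,12,cv); (14,4,cv); (14,10,cv); (14,11,cv); (15,7,cv); (15,11,cv); (15,12,cv); (16,10,cv); (16,11,cv); (16,12,cv); (20,1,cv); (20,17,cv); (20,19,cv); (21,2,cv); (21,17,cv); (21,18,cv); (22,7,cv); (22,18,cv); (22,19,cv); (23,17,cv); (23,18,cv); (23,19,cv)
final:
nodes: 0:V, 1:V, 2:V, 3:V, 4:V, 5:V, 7:V, 10:V, 11:V, 12:V, 13:T, 14:T, 15:T, 16:T, 17:V, 18:V, 19:V, 20:T, 21:T, 22:T, 23:T
edges: (13,3,cv); (13,10,cv); (13,12,cv); (14,4,cv); (14,10,cv); (14,11,cv); (15,7,cv); (15,11,cv); (15,12,cv); (16,10,cv); (16,11,cv); (16,12,cv); (20,1,cv); (20,17,cv); (20,19,cv); (21,2,cv); (21,17,cv); (21,18,cv); (22,7,cv); (22,18,cv); (22,19,cv); (23,17,cv); (23,18,cv); (23,19,cv)


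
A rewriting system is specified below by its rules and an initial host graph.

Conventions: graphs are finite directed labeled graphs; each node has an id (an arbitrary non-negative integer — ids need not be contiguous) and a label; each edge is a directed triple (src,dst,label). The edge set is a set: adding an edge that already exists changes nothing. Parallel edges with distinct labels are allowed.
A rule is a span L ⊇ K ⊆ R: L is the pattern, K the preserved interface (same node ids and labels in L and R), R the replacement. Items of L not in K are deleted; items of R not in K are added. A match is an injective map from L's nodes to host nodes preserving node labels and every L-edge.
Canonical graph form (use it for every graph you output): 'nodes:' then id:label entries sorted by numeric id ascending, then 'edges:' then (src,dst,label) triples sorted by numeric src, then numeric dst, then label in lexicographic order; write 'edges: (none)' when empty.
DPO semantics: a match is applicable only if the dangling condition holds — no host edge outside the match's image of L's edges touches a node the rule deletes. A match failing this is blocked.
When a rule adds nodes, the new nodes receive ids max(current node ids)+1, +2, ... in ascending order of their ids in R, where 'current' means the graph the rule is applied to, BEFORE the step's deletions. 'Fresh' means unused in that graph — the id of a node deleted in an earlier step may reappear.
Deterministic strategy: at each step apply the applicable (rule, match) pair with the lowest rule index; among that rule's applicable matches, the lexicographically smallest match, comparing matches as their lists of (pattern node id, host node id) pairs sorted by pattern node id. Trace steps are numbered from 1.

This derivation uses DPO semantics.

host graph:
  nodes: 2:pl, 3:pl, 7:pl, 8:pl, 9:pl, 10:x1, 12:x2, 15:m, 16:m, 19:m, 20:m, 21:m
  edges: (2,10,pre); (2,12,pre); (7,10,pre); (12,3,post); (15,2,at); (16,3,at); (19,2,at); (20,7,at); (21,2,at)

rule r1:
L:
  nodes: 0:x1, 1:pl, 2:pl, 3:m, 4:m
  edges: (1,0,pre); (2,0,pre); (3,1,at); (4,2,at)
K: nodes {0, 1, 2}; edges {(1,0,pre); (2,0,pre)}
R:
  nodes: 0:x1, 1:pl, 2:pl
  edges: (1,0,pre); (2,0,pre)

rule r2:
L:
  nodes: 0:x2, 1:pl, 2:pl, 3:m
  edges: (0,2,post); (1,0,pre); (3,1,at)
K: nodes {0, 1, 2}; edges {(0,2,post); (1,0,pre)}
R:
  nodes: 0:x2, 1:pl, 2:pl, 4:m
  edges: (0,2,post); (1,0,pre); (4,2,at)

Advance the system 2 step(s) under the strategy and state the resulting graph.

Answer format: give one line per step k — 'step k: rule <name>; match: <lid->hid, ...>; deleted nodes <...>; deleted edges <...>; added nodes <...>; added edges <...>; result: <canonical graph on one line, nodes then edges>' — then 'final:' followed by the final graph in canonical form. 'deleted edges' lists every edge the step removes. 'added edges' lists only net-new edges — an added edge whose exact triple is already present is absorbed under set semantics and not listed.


step 1: rule r1; match: 0->10, 1->2, 2->7, 3->15, 4->20; deleted nodes 15, 20; deleted edges (15,2,at); (20,7,at); added nodes (none); added edges (none); result: nodes: 2:pl, 3:pl, 7:pl, 8:pl, 9:pl, 10:x1, 12:x2, 16:m, 19:m, 21:m edges: (2,10,pre); (2,12,pre); (7,10,pre); (12,3,post); (16,3,at); (19,2,at); (21,2,at)
step 2: rule r2; match: 0->12, 1->2, 2->3, 3->19; deleted nodes 19; deleted edges (19,2,at); added nodes 22; added edges (22,3,at); result: nodes: 2:pl, 3:pl, 7:pl, 8:pl, 9:pl, 10:x1, 12:x2, 16:m, 21:m, 22:m edges: (2,10,pre); (2,12,pre); (7,10,pre); (12,3,post); (16,3,at); (21,2,at); (22,3,at)
final:
nodes: 2:pl, 3:pl, 7:pl, 8:pl, 9:pl, 10:x1, 12:x2, 16:m, 21:m, 22:m
edges: (2,10,pre); (2,12,pre); (7,10,pre); (12,3,post); (16,3,at); (21,2,at); (22,3,at)


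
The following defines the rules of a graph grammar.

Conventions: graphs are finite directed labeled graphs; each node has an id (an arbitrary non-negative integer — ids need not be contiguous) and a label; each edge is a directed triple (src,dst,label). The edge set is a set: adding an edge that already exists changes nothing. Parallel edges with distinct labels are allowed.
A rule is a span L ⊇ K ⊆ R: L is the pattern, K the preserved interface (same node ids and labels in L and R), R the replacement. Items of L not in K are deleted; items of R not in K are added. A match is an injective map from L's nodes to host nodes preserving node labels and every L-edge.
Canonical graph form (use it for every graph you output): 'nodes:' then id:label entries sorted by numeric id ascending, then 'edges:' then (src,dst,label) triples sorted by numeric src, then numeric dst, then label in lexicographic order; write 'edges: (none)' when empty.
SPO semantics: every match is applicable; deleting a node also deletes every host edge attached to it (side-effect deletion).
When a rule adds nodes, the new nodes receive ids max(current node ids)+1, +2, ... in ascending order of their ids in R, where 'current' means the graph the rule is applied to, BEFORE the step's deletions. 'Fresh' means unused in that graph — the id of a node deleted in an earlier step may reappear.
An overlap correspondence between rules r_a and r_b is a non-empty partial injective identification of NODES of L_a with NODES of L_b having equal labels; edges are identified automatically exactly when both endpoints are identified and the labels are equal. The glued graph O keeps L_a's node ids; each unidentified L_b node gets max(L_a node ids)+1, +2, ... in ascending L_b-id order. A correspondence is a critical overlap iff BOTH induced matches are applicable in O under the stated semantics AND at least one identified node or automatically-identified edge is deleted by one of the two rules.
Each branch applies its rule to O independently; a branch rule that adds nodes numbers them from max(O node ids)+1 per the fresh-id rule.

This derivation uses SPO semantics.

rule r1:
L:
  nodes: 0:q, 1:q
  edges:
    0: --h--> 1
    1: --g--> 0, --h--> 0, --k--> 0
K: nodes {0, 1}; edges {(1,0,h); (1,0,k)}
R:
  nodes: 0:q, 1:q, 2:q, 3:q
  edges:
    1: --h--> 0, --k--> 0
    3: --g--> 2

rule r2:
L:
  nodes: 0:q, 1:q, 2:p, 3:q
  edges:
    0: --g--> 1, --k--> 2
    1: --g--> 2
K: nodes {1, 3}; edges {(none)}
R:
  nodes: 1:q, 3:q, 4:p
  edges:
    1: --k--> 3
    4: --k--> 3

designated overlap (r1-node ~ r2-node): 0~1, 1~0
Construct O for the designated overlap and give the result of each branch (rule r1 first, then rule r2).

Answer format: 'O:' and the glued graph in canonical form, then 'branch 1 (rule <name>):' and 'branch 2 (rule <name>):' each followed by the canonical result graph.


O:
nodes: 0:q, 1:q, 2:p, 3:q
edges: (0,1,h); (0,2,g); (1,0,g); (1,0,h); (1,0,k); (1,2,k)
branch 1 (rule r1):
nodes: 0:q, 1:q, 2:p, 3:q, 4:q, 5:q
edges: (0,2,g); (1,0,h); (1,0,k); (1,2,k); (5,4,g)
branch 2 (rule r2):
nodes: 0:q, 3:q, 4:p
edges: (0,3,k); (4,3,k)


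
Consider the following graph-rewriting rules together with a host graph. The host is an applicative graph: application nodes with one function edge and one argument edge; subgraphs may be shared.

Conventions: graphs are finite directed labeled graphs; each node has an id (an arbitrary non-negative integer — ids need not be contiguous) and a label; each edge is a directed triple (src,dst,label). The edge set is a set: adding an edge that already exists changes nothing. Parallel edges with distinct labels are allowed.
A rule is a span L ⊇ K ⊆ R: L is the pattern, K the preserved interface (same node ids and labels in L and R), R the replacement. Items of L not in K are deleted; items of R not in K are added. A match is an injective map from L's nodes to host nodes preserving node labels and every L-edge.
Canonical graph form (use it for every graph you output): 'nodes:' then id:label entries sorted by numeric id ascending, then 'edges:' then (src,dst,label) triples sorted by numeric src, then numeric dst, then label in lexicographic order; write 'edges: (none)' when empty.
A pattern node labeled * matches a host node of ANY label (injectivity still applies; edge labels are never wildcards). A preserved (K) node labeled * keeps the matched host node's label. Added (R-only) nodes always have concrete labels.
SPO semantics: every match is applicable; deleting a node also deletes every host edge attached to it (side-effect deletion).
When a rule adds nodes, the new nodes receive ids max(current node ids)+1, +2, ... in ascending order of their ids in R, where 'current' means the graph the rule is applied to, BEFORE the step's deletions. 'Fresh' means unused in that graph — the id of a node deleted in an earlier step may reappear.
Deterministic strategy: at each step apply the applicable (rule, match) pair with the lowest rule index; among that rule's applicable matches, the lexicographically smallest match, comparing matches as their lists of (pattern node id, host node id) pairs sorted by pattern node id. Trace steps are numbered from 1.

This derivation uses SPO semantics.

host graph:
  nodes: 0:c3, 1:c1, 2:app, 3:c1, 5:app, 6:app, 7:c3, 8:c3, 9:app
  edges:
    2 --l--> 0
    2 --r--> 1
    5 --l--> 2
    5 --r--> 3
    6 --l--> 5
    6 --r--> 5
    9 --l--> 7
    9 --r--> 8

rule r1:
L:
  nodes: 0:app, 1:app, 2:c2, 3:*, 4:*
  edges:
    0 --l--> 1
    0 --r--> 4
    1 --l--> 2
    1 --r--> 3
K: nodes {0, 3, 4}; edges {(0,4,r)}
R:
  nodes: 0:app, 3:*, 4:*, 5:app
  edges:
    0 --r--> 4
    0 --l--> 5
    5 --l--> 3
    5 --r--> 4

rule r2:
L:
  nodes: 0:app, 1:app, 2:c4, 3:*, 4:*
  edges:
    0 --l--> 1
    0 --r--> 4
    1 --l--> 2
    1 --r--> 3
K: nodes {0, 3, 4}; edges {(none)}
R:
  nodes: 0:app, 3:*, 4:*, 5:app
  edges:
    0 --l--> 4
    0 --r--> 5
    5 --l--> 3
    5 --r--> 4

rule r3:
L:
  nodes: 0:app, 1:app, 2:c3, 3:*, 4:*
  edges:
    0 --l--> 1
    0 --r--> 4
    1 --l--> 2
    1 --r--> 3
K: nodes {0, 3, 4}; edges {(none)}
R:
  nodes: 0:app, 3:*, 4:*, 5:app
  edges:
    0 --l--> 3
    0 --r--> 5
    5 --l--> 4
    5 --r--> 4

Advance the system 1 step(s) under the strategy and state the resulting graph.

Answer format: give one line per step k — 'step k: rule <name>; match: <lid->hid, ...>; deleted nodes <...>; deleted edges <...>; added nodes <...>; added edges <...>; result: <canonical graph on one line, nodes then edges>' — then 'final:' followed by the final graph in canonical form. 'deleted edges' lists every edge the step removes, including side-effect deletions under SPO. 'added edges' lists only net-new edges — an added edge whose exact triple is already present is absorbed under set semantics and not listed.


step 1: rule r3; match: 0->5, 1->2, 2->0, 3->1, 4->3; deleted nodes 0, 2; deleted edges (2,0,l); (2,1,r); (5,2,l); (5,3,r); added nodes 10; added edges (5,1,l); (5,10,r); (10,3,l); (10,3,r); result: nodes: 1:c1, 3:c1, 5:app, 6:app, 7:c3, 8:c3, 9:app, 10:app edges: (5,1,l); (5,10,r); (6,5,l); (6,5,r); (9,7,l); (9,8,r); (10,3,l); (10,3,r)
final:
nodes: 1:c1, 3:c1, 5:app, 6:app, 7:c3, 8:c3, 9:app, 10:app
edges: (5,1,l); (5,10,r); (6,5,l); (6,5,r); (9,7,l); (9,8,r); (10,3,l); (10,3,r)


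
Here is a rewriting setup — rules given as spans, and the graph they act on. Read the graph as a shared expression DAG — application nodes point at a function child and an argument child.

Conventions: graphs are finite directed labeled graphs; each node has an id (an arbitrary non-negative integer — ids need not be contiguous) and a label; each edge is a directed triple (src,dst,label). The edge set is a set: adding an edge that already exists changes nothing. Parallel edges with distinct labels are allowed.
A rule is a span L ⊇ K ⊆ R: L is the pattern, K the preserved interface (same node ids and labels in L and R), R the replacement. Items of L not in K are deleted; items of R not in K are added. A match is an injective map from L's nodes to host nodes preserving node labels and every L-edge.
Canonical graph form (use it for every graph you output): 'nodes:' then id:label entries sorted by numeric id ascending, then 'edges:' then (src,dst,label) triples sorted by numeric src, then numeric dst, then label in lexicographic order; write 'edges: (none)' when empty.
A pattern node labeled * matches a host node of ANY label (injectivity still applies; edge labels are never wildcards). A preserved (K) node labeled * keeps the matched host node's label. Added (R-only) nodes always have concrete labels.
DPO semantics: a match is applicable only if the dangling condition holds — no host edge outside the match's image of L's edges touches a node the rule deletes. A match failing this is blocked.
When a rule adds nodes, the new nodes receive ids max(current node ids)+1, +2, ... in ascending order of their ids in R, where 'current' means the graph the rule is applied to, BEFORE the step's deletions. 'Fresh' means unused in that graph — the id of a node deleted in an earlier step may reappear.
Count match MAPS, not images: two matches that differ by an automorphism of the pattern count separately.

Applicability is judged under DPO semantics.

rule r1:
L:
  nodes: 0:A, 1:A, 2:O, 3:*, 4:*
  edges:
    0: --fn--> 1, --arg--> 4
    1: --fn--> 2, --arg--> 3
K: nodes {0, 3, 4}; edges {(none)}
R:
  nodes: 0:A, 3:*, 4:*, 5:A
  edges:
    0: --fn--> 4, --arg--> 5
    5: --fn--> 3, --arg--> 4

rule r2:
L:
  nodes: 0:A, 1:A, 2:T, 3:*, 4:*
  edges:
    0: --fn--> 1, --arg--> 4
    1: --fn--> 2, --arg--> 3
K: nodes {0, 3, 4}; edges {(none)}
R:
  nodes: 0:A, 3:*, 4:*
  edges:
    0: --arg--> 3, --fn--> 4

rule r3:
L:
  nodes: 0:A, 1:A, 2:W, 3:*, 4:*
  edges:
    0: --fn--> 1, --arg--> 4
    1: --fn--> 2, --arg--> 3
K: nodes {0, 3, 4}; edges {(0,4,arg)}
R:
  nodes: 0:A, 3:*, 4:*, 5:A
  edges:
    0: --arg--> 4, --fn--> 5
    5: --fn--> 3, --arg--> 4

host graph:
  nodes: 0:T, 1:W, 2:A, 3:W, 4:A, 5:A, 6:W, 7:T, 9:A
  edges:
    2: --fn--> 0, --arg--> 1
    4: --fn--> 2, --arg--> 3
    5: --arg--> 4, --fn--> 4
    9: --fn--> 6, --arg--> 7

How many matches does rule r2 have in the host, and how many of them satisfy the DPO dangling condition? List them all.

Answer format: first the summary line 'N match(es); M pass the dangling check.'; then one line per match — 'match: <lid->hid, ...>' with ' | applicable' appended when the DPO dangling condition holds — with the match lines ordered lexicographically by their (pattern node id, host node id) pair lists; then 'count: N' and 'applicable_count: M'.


1 match(es); 1 pass the dangling check.
match: 0->4, 1->2, 2->0, 3->1, 4->3 | applicable
count: 1
applicable_count: 1


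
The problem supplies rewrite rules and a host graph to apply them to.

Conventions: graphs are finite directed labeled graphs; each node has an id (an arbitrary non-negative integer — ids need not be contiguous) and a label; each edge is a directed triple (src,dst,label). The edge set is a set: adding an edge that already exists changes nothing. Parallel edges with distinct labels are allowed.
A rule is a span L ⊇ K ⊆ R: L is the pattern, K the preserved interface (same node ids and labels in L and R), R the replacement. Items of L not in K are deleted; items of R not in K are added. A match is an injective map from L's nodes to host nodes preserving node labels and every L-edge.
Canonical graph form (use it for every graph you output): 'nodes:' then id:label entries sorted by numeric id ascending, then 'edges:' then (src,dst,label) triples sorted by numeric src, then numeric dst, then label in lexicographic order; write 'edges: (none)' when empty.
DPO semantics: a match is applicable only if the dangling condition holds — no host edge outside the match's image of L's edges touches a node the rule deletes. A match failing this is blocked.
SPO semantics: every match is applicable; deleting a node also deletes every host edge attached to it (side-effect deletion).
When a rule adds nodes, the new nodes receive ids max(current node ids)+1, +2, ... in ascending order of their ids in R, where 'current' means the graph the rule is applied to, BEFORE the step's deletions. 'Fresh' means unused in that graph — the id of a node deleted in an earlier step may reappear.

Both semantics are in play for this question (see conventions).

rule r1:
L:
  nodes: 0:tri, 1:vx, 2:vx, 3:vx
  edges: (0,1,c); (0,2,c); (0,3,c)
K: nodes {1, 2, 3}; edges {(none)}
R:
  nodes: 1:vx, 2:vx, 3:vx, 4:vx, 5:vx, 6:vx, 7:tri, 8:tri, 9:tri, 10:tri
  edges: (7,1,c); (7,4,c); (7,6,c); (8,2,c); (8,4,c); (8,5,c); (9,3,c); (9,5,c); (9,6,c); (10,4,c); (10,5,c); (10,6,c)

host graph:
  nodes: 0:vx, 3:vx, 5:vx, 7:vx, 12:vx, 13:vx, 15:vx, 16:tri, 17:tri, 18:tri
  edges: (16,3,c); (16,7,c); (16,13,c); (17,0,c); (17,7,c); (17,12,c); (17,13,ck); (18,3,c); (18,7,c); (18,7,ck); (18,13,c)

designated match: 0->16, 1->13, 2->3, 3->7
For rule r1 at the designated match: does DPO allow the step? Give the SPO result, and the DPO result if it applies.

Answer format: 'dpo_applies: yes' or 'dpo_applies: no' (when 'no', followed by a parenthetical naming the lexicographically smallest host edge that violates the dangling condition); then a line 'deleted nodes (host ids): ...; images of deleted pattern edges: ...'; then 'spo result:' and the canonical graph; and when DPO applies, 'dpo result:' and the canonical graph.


dpo_applies: yes
deleted nodes (host ids): 16; images of deleted pattern edges: (16,3,c); (16,7,c); (16,13,c)
spo result:
nodes: 0:vx, 3:vx, 5:vx, 7:vx, 12:vx, 13:vx, 15:vx, 17:tri, 18:tri, 19:vx, 20:vx, 21:vx, 22:tri, 23:tri, 24:tri, 25:tri
edges: (17,0,c); (17,7,c); (17,12,c); (17,13,ck); (18,3,c); (18,7,c); (18,7,ck); (18,13,c); (22,13,c); (22,19,c); (22,21,c); (23,3,c); (23,19,c); (23,20,c); (24,7,c); (24,20,c); (24,21,c); (25,19,c); (25,20,c); (25,21,c)
dpo result:
nodes: 0:vx, 3:vx, 5:vx, 7:vx, 12:vx, 13:vx, 15:vx, 17:tri, 18:tri, 19:vx, 20:vx, 21:vx, 22:tri, 23:tri, 24:tri, 25:tri
edges: (17,0,c); (17,7,c); (17,12,c); (17,13,ck); (18,3,c); (18,7,c); (18,7,ck); (18,13,c); (22,13,c); (22,19,c); (22,21,c); (23,3,c); (23,19,c); (23,20,c); (24,7,c); (24,20,c); (24,21,c); (25,19,c); (25,20,c); (25,21,c)


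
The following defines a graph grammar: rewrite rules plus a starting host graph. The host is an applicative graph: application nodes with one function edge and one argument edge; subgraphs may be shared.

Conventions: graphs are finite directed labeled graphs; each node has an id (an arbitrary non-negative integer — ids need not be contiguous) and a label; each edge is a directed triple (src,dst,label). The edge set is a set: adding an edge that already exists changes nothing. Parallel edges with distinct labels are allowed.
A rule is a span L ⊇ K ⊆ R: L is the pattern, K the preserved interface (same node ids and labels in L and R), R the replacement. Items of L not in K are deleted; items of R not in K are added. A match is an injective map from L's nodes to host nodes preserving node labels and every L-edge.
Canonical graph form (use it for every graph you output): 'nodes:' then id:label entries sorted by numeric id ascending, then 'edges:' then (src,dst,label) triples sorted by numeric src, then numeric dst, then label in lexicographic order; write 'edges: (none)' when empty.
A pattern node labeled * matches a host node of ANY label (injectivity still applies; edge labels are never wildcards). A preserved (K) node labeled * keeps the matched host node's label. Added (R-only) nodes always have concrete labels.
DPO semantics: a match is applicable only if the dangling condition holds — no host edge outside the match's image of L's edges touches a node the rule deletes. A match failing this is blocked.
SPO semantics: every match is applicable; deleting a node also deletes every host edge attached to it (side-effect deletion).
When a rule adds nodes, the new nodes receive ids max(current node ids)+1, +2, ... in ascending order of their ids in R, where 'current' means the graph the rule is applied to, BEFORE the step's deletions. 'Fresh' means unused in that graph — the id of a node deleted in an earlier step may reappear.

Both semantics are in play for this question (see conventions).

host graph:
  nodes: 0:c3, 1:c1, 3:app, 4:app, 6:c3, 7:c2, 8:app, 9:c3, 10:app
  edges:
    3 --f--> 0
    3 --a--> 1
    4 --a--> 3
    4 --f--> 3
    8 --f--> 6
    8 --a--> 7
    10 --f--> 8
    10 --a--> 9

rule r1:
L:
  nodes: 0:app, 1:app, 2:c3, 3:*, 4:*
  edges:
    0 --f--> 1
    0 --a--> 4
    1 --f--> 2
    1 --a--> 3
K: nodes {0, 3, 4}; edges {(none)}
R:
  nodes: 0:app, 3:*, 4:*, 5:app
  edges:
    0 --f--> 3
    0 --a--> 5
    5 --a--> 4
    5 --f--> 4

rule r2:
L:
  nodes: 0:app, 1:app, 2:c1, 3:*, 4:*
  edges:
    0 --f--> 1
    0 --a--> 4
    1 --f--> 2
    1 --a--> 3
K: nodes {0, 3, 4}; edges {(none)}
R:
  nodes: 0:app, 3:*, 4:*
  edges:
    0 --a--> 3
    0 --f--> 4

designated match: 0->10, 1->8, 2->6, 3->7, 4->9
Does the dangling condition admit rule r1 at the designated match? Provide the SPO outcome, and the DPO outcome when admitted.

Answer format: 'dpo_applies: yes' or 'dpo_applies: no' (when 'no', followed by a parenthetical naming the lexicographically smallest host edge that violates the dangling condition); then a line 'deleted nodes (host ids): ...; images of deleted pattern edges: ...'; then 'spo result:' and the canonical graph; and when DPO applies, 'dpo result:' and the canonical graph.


dpo_applies: yes
deleted nodes (host ids): 6, 8; images of deleted pattern edges: (8,6,f); (8,7,a); (10,8,f); (10,9,a)
spo result:
nodes: 0:c3, 1:c1, 3:app, 4:app, 7:c2, 9:c3, 10:app, 11:app
edges: (3,0,f); (3,1,a); (4,3,a); (4,3,f); (10,7,f); (10,11,a); (11,9,a); (11,9,f)
dpo result:
nodes: 0:c3, 1:c1, 3:app, 4:app, 7:c2, 9:c3, 10:app, 11:app
edges: (3,0,f); (3,1,a); (4,3,a); (4,3,f); (10,7,f); (10,11,a); (11,9,a); (11,9,f)


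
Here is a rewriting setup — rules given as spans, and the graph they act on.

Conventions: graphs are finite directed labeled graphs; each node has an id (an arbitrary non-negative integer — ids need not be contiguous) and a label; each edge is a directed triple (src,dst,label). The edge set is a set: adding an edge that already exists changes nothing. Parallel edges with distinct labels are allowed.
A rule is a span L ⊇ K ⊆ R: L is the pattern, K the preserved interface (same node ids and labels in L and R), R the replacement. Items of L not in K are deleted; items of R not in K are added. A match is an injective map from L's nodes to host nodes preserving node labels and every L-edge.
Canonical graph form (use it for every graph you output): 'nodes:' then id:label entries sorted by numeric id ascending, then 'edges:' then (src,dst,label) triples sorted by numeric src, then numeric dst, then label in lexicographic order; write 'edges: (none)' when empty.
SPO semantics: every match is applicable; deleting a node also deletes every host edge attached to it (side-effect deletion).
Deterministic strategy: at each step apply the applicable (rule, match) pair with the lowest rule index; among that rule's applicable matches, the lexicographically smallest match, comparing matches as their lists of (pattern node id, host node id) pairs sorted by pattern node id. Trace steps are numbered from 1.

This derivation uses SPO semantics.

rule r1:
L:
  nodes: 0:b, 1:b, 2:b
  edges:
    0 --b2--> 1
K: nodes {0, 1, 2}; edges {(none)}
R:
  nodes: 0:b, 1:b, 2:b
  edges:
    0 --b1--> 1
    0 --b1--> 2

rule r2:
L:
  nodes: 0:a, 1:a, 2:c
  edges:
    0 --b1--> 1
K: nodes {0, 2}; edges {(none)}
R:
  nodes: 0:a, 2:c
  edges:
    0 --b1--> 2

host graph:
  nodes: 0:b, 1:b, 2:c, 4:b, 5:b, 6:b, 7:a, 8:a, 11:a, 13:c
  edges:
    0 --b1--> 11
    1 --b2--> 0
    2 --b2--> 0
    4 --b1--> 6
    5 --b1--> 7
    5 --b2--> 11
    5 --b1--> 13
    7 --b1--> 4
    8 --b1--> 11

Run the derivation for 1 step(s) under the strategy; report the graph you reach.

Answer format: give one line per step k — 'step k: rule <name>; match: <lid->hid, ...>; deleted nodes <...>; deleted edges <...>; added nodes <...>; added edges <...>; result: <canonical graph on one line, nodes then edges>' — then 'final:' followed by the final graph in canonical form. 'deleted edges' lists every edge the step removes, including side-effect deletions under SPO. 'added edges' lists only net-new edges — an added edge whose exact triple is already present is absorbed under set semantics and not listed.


step 1: rule r1; match: 0->1, 1->0, 2->4; deleted nodes (none); deleted edges (1,0,b2); added nodes (none); added edges (1,0,b1); (1,4,b1); result: nodes: 0:b, 1:b, 2:c, 4:b, 5:b, 6:b, 7:a, 8:a, 11:a, 13:c edges: (0,11,b1); (1,0,b1); (1,4,b1); (2,0,b2); (4,6,b1); (5,7,b1); (5,11,b2); (5,13,b1); (7,4,b1); (8,11,b1)
final:
nodes: 0:b, 1:b, 2:c, 4:b, 5:b, 6:b, 7:a, 8:a, 11:a, 13:c
edges: (0,11,b1); (1,0,b1); (1,4,b1); (2,0,b2); (4,6,b1); (5,7,b1); (5,11,b2); (5,13,b1); (7,4,b1); (8,11,b1)


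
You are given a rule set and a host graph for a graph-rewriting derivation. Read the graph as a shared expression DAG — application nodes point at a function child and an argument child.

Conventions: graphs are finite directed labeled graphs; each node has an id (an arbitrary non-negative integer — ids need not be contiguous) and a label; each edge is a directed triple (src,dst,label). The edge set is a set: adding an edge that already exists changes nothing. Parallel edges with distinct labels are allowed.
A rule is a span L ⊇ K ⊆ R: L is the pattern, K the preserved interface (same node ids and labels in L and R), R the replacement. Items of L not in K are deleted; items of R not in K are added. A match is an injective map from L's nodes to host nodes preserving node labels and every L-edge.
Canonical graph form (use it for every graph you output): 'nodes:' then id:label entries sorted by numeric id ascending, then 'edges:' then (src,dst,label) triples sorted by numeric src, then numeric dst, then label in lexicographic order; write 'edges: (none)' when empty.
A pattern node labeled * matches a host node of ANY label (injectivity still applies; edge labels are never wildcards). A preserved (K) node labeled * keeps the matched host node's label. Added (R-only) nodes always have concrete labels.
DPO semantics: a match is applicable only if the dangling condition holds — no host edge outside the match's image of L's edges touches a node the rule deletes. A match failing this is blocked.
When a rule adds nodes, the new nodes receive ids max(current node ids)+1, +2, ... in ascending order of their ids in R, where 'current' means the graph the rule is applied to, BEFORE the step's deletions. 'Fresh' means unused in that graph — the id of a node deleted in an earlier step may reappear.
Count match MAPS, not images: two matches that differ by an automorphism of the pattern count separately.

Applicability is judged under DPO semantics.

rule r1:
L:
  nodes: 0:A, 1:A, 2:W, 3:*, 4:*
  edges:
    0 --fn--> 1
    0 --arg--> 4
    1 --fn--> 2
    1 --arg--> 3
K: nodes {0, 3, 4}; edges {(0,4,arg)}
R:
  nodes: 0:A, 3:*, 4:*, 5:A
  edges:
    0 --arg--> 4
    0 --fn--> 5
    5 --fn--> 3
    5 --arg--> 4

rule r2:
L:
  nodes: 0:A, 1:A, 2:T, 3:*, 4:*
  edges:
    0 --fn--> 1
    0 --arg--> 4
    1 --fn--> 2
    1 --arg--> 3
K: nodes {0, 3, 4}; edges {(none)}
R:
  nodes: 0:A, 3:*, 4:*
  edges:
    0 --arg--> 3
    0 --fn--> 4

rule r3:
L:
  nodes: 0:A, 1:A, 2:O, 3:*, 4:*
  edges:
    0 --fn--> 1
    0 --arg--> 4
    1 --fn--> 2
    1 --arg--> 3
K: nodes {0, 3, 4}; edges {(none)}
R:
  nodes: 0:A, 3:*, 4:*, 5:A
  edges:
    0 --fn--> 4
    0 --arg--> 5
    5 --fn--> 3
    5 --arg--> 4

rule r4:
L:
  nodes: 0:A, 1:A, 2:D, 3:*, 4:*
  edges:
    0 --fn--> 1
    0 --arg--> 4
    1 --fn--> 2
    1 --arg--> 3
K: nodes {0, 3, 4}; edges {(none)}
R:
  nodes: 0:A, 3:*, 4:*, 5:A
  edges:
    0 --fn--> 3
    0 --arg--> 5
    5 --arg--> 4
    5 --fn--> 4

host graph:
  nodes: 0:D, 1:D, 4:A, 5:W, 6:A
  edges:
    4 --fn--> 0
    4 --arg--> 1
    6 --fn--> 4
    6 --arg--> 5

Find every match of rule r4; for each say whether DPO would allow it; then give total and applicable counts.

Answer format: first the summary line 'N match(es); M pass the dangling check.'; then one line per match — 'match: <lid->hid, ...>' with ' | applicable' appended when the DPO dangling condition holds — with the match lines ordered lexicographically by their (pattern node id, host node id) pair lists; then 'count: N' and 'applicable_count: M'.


1 match(es); 1 pass the dangling check.
match: 0->6, 1->4, 2->0, 3->1, 4->5 | applicable
count: 1
applicable_count: 1
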